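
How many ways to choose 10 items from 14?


C(14,10) = 14!/(10! × 4!)
= 87178291200/(3628800 × 24)
= 1001

C(14,10) = 1001


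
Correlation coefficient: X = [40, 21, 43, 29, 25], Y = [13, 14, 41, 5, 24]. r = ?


Mean X = 31.6000, Mean Y = 19.4000
SD X = 8.522910, SD Y = 12.370934
Cov = 51.360000
r = 51.360000/(8.522910*12.370934) = 0.4871

r = 0.4871


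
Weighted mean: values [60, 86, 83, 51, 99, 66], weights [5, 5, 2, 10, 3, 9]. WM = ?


Numerator = 60*5 + 86*5 + 83*2 + 51*10 + 99*3 + 66*9 = 2297
Denominator = 5 + 5 + 2 + 10 + 3 + 9 = 34
WM = 2297/34 = 67.5588

WM = 67.5588


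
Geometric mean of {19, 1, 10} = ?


Product = 19 × 1 × 10 = 190
GM = 190^(1/3) = 5.7489

GM = 5.7489


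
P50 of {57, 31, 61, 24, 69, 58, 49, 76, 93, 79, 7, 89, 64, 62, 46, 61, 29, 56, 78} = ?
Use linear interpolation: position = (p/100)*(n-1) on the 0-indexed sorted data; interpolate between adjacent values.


Sorted: 7, 24, 29, 31, 46, 49, 56, 57, 58, 61, 61, 62, 64, 69, 76, 78, 79, 89, 93
n = 19
Index = 50/100 * 18 = 9.0000
Lower = data[9] = 61, Upper = data[10] = 61
P50 = 61 + 0*(0) = 61.0000

P50 = 61.0000


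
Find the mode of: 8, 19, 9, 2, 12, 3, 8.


Frequencies: 2:1, 3:1, 8:2, 9:1, 12:1, 19:1
Max frequency = 2
Mode = 8

Mode = 8


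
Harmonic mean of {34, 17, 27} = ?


Sum of reciprocals = 1/34 + 1/17 + 1/27 = 0.125272
HM = 3/0.125272 = 23.9478

HM = 23.9478


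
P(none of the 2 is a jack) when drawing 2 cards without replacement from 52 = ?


P(no jacks) = (48/52) × (47/51)
= 0.8507

P = 0.8507


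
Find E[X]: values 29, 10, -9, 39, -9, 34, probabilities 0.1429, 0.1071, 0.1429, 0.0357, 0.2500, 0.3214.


E[X] = 29*0.1429 + 10*0.1071 - 9*0.1429 + 39*0.0357 - 9*0.2500 + 34*0.3214
= 4.1441 + 1.0710 - 1.2861 + 1.3923 - 2.2500 + 10.9276
= 13.9989

E[X] = 13.9989


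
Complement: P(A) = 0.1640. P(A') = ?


P(not A) = 1 - 0.1640 = 0.8360

P(not A) = 0.8360


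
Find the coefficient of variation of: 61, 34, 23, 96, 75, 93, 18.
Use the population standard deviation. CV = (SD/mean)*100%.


Mean = 57.1429
SD = 30.1493
CV = (30.1493/57.1429)*100 = 52.7613%

CV = 52.7613%


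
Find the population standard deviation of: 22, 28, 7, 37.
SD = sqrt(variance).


Mean = 23.5000
Variance = 119.2500
SD = sqrt(119.2500) = 10.9202

SD = 10.9202


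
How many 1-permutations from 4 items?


P(4,1) = 4!/3!
= 24/6
= 4

P(4,1) = 4


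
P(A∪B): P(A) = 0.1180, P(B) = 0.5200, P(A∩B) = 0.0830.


P(A∪B) = 0.1180 + 0.5200 - 0.0830
= 0.6380 - 0.0830
= 0.5550

P(A∪B) = 0.5550


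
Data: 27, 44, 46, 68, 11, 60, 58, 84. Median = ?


Sorted: 11, 27, 44, 46, 58, 60, 68, 84
n = 8 (even)
Middle values: 46 and 58
Median = (46+58)/2 = 52.0000

Median = 52.0000


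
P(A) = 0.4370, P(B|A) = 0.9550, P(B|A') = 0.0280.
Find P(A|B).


P(B) = P(B|A)*P(A) + P(B|A')*P(A')
= 0.9550*0.4370 + 0.0280*0.5630
= 0.417335 + 0.015764 = 0.433099
P(A|B) = 0.417335/0.433099 = 0.9636

P(A|B) = 0.9636


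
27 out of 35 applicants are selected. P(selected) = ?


P = 27/35 = 0.7714

P = 0.7714


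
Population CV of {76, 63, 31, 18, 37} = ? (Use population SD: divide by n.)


Mean = 45.0000
SD = 21.3260
CV = (21.3260/45.0000)*100 = 47.3912%

CV = 47.3912%


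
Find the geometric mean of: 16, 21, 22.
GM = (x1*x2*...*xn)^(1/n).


Product = 16 × 21 × 22 = 7392
GM = 7392^(1/3) = 19.4799

GM = 19.4799


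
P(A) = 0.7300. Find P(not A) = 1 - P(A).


P(not A) = 1 - 0.7300 = 0.2700

P(not A) = 0.2700


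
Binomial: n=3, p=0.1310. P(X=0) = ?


C(3,0) = 1
p^0 = 1.000000
(1-p)^3 = 0.656235
P = 1 * 1.000000 * 0.656235 = 0.6562

P(X=0) = 0.6562


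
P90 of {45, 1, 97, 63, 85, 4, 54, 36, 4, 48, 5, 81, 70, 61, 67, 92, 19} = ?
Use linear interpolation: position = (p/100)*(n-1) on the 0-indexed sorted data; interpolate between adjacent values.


Sorted: 1, 4, 4, 5, 19, 36, 45, 48, 54, 61, 63, 67, 70, 81, 85, 92, 97
n = 17
Index = 90/100 * 16 = 14.4000
Lower = data[14] = 85, Upper = data[15] = 92
P90 = 85 + 0.4000*(7) = 87.8000

P90 = 87.8000


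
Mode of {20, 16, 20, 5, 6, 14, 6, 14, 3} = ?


Frequencies: 3:1, 5:1, 6:2, 14:2, 16:1, 20:2
Max frequency = 2
Mode = 6, 14, 20

Mode = 6, 14, 20


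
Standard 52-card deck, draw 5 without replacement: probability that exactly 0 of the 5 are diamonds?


Hypergeometric: P(X=0) = C(13,0)·C(39,5) / C(52,5)
= 1 × 575757 / 2598960
= 575757/2598960 = 0.2215

P = 0.2215


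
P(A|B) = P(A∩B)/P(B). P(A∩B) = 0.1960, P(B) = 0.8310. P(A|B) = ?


P(A|B) = 0.1960/0.8310 = 0.2359

P(A|B) = 0.2359


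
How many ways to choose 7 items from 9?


C(9,7) = 9!/(7! × 2!)
= 362880/(5040 × 2)
= 36

C(9,7) = 36


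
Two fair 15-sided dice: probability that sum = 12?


Total outcomes = 15×15 = 225
Favorable (sum = 12): 11
P = 11/225 = 0.0489

P = 0.0489


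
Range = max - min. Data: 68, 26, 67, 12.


Max = 68, Min = 12
Range = 68 - 12 = 56

Range = 56


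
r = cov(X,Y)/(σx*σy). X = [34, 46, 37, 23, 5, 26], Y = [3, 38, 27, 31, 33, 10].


Mean X = 28.5000, Mean Y = 23.6667
SD X = 12.893797, SD Y = 12.723556
Cov = -10.000000
r = -10.000000/(12.893797*12.723556) = -0.0610

r = -0.0610


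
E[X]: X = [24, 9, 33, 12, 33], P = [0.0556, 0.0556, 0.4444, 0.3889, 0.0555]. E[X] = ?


E[X] = 24*0.0556 + 9*0.0556 + 33*0.4444 + 12*0.3889 + 33*0.0555
= 1.3344 + 0.5004 + 14.6652 + 4.6668 + 1.8315
= 22.9983

E[X] = 22.9983


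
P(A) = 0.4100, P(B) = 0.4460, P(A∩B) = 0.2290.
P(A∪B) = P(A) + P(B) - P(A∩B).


P(A∪B) = 0.4100 + 0.4460 - 0.2290
= 0.8560 - 0.2290
= 0.6270

P(A∪B) = 0.6270


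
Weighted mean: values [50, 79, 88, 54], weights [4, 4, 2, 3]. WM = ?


Numerator = 50*4 + 79*4 + 88*2 + 54*3 = 854
Denominator = 4 + 4 + 2 + 3 = 13
WM = 854/13 = 65.6923

WM = 65.6923


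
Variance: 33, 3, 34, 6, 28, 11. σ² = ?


Mean = 19.1667
Squared deviations: 191.3611, 261.3611, 220.0278, 173.3611, 78.0278, 66.6944
Sum = 990.8333
Variance = 990.8333/6 = 165.1389

Variance = 165.1389


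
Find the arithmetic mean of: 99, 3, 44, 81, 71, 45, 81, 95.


Sum = 99 + 3 + 44 + 81 + 71 + 45 + 81 + 95 = 519
n = 8
Mean = 519/8 = 64.8750

Mean = 64.8750


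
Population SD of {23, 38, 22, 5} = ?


Mean = 22.0000
Variance = 136.5000
SD = sqrt(136.5000) = 11.6833

SD = 11.6833


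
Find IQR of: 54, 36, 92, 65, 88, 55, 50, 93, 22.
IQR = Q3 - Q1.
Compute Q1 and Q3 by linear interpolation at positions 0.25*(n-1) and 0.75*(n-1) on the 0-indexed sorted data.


Sorted: 22, 36, 50, 54, 55, 65, 88, 92, 93
Q1 (25th %ile) = 50.0000
Q3 (75th %ile) = 88.0000
IQR = 88.0000 - 50.0000 = 38.0000

IQR = 38.0000


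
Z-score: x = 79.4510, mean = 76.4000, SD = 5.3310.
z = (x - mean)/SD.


z = (79.4510 - 76.4000)/5.3310
= 3.0510/5.3310
= 0.5723

z = 0.5723


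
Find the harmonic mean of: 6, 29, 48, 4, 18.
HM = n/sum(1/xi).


Sum of reciprocals = 1/6 + 1/29 + 1/48 + 1/4 + 1/18 = 0.527538
HM = 5/0.527538 = 9.4780

HM = 9.4780


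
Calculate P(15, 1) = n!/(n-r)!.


P(15,1) = 15!/14!
= 1307674368000/87178291200
= 15

P(15,1) = 15


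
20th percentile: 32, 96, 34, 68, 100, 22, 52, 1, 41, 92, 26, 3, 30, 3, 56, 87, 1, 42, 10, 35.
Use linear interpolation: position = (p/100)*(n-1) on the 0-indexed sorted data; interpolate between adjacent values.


Sorted: 1, 1, 3, 3, 10, 22, 26, 30, 32, 34, 35, 41, 42, 52, 56, 68, 87, 92, 96, 100
n = 20
Index = 20/100 * 19 = 3.8000
Lower = data[3] = 3, Upper = data[4] = 10
P20 = 3 + 0.8000*(7) = 8.6000

P20 = 8.6000


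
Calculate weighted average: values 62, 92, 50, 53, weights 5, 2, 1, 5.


Numerator = 62*5 + 92*2 + 50*1 + 53*5 = 809
Denominator = 5 + 2 + 1 + 5 = 13
WM = 809/13 = 62.2308

WM = 62.2308


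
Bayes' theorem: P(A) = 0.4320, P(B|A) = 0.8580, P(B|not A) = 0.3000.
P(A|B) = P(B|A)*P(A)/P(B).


P(B) = P(B|A)*P(A) + P(B|A')*P(A')
= 0.8580*0.4320 + 0.3000*0.5680
= 0.370656 + 0.170400 = 0.541056
P(A|B) = 0.370656/0.541056 = 0.6851

P(A|B) = 0.6851


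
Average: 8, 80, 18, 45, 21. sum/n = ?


Sum = 8 + 80 + 18 + 45 + 21 = 172
n = 5
Mean = 172/5 = 34.4000

Mean = 34.4000


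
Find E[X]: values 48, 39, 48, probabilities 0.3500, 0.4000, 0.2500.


E[X] = 48*0.3500 + 39*0.4000 + 48*0.2500
= 16.8000 + 15.6000 + 12.0000
= 44.4000

E[X] = 44.4000


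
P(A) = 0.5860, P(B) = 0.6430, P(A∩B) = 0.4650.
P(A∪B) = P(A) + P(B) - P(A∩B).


P(A∪B) = 0.5860 + 0.6430 - 0.4650
= 1.2290 - 0.4650
= 0.7640

P(A∪B) = 0.7640


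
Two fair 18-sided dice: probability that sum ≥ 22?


Total outcomes = 18×18 = 324
Favorable (sum ≥ 22): 120
P = 120/324 = 0.3704

P = 0.3704


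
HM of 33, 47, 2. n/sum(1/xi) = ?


Sum of reciprocals = 1/33 + 1/47 + 1/2 = 0.551580
HM = 3/0.551580 = 5.4389

HM = 5.4389


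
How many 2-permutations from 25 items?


P(25,2) = 25!/23!
= 15511210043330985984000000/25852016738884976640000
= 600

P(25,2) = 600


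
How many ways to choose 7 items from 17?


C(17,7) = 17!/(7! × 10!)
= 355687428096000/(5040 × 3628800)
= 19448

C(17,7) = 19448


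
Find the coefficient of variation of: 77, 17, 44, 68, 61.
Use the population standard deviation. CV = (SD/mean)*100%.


Mean = 53.4000
SD = 21.1717
CV = (21.1717/53.4000)*100 = 39.6473%

CV = 39.6473%


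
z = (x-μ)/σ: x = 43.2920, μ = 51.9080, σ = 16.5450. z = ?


z = (43.2920 - 51.9080)/16.5450
= -8.6160/16.5450
= -0.5208

z = -0.5208


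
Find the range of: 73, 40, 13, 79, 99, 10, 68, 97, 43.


Max = 99, Min = 10
Range = 99 - 10 = 89

Range = 89


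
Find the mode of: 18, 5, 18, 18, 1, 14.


Frequencies: 1:1, 5:1, 14:1, 18:3
Max frequency = 3
Mode = 18

Mode = 18


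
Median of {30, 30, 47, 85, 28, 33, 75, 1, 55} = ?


Sorted: 1, 28, 30, 30, 33, 47, 55, 75, 85
n = 9 (odd)
Middle value = 33

Median = 33


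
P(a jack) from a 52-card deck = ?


4 jacks in 52 cards
P = 4/52 = 0.0769

P = 0.0769


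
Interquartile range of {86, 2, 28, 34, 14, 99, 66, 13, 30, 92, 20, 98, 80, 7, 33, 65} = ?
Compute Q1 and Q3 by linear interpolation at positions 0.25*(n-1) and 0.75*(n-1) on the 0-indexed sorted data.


Sorted: 2, 7, 13, 14, 20, 28, 30, 33, 34, 65, 66, 80, 86, 92, 98, 99
Q1 (25th %ile) = 18.5000
Q3 (75th %ile) = 81.5000
IQR = 81.5000 - 18.5000 = 63.0000

IQR = 63.0000


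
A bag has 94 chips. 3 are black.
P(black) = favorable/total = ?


P = 3/94 = 0.0319

P = 0.0319


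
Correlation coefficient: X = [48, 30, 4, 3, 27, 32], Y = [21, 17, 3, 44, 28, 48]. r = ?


Mean X = 24.0000, Mean Y = 26.8333
SD X = 15.947832, SD Y = 15.507167
Cov = 15.000000
r = 15.000000/(15.947832*15.507167) = 0.0607

r = 0.0607


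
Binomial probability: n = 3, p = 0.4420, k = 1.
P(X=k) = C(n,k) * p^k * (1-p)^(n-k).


C(3,1) = 3
p^1 = 0.442000
(1-p)^2 = 0.311364
P = 3 * 0.442000 * 0.311364 = 0.4129

P(X=1) = 0.4129


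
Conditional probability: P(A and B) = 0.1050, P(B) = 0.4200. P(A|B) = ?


P(A|B) = 0.1050/0.4200 = 0.2500

P(A|B) = 0.2500


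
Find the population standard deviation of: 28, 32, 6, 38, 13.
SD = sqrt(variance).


Mean = 23.4000
Variance = 143.8400
SD = sqrt(143.8400) = 11.9933

SD = 11.9933


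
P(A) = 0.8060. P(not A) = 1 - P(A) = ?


P(not A) = 1 - 0.8060 = 0.1940

P(not A) = 0.1940


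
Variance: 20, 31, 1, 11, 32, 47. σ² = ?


Mean = 23.6667
Squared deviations: 13.4444, 53.7778, 513.7778, 160.4444, 69.4444, 544.4444
Sum = 1355.3333
Variance = 1355.3333/6 = 225.8889

Variance = 225.8889


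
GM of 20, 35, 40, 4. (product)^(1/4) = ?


Product = 20 × 35 × 40 × 4 = 112000
GM = 112000^(1/4) = 18.2938

GM = 18.2938


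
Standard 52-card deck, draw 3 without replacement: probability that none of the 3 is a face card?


P(no face cards) = (40/52) × (39/51) × (38/50)
= 0.4471

P = 0.4471


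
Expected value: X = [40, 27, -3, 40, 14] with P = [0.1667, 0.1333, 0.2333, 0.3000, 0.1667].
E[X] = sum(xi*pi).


E[X] = 40*0.1667 + 27*0.1333 - 3*0.2333 + 40*0.3000 + 14*0.1667
= 6.6680 + 3.5991 - 0.6999 + 12.0000 + 2.3338
= 23.9010

E[X] = 23.9010


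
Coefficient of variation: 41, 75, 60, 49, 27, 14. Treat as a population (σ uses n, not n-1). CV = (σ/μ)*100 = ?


Mean = 44.3333
SD = 20.1632
CV = (20.1632/44.3333)*100 = 45.4810%

CV = 45.4810%


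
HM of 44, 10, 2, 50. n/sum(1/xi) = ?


Sum of reciprocals = 1/44 + 1/10 + 1/2 + 1/50 = 0.642727
HM = 4/0.642727 = 6.2235

HM = 6.2235


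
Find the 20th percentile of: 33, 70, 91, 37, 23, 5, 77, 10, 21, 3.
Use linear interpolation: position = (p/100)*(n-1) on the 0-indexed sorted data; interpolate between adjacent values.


Sorted: 3, 5, 10, 21, 23, 33, 37, 70, 77, 91
n = 10
Index = 20/100 * 9 = 1.8000
Lower = data[1] = 5, Upper = data[2] = 10
P20 = 5 + 0.8000*(5) = 9.0000

P20 = 9.0000


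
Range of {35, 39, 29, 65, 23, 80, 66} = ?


Max = 80, Min = 23
Range = 80 - 23 = 57

Range = 57


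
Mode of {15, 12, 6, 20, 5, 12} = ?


Frequencies: 5:1, 6:1, 12:2, 15:1, 20:1
Max frequency = 2
Mode = 12

Mode = 12


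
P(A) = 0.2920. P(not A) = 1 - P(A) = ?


P(not A) = 1 - 0.2920 = 0.7080

P(not A) = 0.7080


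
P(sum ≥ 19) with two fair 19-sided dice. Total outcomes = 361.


Total outcomes = 19×19 = 361
Favorable (sum ≥ 19): 208
P = 208/361 = 0.5762

P = 0.5762


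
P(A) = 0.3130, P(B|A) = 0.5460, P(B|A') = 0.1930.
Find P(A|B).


P(B) = P(B|A)*P(A) + P(B|A')*P(A')
= 0.5460*0.3130 + 0.1930*0.6870
= 0.170898 + 0.132591 = 0.303489
P(A|B) = 0.170898/0.303489 = 0.5631

P(A|B) = 0.5631


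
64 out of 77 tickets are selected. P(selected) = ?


P = 64/77 = 0.8312

P = 0.8312


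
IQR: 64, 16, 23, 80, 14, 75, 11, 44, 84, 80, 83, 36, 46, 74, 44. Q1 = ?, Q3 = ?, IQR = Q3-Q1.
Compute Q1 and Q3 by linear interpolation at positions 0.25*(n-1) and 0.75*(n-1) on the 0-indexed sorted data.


Sorted: 11, 14, 16, 23, 36, 44, 44, 46, 64, 74, 75, 80, 80, 83, 84
Q1 (25th %ile) = 29.5000
Q3 (75th %ile) = 77.5000
IQR = 77.5000 - 29.5000 = 48.0000

IQR = 48.0000


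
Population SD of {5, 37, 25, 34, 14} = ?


Mean = 23.0000
Variance = 145.2000
SD = sqrt(145.2000) = 12.0499

SD = 12.0499


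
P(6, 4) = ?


P(6,4) = 6!/2!
= 720/2
= 360

P(6,4) = 360


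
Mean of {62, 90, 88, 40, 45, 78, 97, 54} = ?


Sum = 62 + 90 + 88 + 40 + 45 + 78 + 97 + 54 = 554
n = 8
Mean = 554/8 = 69.2500

Mean = 69.2500


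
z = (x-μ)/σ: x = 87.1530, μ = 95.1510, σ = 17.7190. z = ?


z = (87.1530 - 95.1510)/17.7190
= -7.9980/17.7190
= -0.4514

z = -0.4514


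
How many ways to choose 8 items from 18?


C(18,8) = 18!/(8! × 10!)
= 6402373705728000/(40320 × 3628800)
= 43758

C(18,8) = 43758


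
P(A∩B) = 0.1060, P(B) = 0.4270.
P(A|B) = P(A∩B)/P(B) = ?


P(A|B) = 0.1060/0.4270 = 0.2482

P(A|B) = 0.2482


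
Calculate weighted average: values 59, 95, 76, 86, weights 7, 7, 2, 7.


Numerator = 59*7 + 95*7 + 76*2 + 86*7 = 1832
Denominator = 7 + 7 + 2 + 7 = 23
WM = 1832/23 = 79.6522

WM = 79.6522


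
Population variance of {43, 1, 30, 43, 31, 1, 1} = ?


Mean = 21.4286
Squared deviations: 465.3265, 417.3265, 73.4694, 465.3265, 91.6122, 417.3265, 417.3265
Sum = 2347.7143
Variance = 2347.7143/7 = 335.3878

Variance = 335.3878


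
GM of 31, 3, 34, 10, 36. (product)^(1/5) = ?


Product = 31 × 3 × 34 × 10 × 36 = 1138320
GM = 1138320^(1/5) = 16.2650

GM = 16.2650


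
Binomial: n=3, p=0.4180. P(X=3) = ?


C(3,3) = 1
p^3 = 0.073035
(1-p)^0 = 1.000000
P = 1 * 0.073035 * 1.000000 = 0.0730

P(X=3) = 0.0730


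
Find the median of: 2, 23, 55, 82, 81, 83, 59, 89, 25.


Sorted: 2, 23, 25, 55, 59, 81, 82, 83, 89
n = 9 (odd)
Middle value = 59

Median = 59


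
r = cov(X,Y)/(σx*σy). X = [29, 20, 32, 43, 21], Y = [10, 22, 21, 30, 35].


Mean X = 29.0000, Mean Y = 23.6000
SD X = 8.366600, SD Y = 8.546344
Cov = 1.000000
r = 1.000000/(8.366600*8.546344) = 0.0140

r = 0.0140


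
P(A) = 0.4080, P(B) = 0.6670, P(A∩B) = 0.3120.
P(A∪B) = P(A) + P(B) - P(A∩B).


P(A∪B) = 0.4080 + 0.6670 - 0.3120
= 1.0750 - 0.3120
= 0.7630

P(A∪B) = 0.7630


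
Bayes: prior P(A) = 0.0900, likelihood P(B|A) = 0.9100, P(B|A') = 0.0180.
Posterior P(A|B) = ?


P(B) = P(B|A)*P(A) + P(B|A')*P(A')
= 0.9100*0.0900 + 0.0180*0.9100
= 0.081900 + 0.016380 = 0.098280
P(A|B) = 0.081900/0.098280 = 0.8333

P(A|B) = 0.8333


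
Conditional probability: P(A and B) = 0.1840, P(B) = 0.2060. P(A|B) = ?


P(A|B) = 0.1840/0.2060 = 0.8932

P(A|B) = 0.8932


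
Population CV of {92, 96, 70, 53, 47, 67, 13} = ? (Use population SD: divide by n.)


Mean = 62.5714
SD = 26.3214
CV = (26.3214/62.5714)*100 = 42.0662%

CV = 42.0662%


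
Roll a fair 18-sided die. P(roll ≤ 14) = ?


Favorable outcomes (roll ≤ 14): 14
Total outcomes = 18
P = 14/18 = 0.7778

P = 0.7778


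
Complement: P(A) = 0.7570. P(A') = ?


P(not A) = 1 - 0.7570 = 0.2430

P(not A) = 0.2430


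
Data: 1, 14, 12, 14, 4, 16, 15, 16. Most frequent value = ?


Frequencies: 1:1, 4:1, 12:1, 14:2, 15:1, 16:2
Max frequency = 2
Mode = 14, 16

Mode = 14, 16


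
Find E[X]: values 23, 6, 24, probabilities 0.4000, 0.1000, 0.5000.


E[X] = 23*0.4000 + 6*0.1000 + 24*0.5000
= 9.2000 + 0.6000 + 12.0000
= 21.8000

E[X] = 21.8000


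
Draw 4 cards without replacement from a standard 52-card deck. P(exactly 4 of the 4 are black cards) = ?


Hypergeometric: P(X=4) = C(26,4)·C(26,0) / C(52,4)
= 14950 × 1 / 270725
= 14950/270725 = 0.0552

P = 0.0552


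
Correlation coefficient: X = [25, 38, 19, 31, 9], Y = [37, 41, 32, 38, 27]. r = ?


Mean X = 24.4000, Mean Y = 35.0000
SD X = 9.951884, SD Y = 4.939636
Cov = 48.400000
r = 48.400000/(9.951884*4.939636) = 0.9846

r = 0.9846


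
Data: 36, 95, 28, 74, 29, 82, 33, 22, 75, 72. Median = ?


Sorted: 22, 28, 29, 33, 36, 72, 74, 75, 82, 95
n = 10 (even)
Middle values: 36 and 72
Median = (36+72)/2 = 54.0000

Median = 54.0000


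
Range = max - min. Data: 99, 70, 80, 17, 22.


Max = 99, Min = 17
Range = 99 - 17 = 82

Range = 82


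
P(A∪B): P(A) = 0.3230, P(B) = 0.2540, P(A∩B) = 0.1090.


P(A∪B) = 0.3230 + 0.2540 - 0.1090
= 0.5770 - 0.1090
= 0.4680

P(A∪B) = 0.4680


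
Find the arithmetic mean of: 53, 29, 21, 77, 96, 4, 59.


Sum = 53 + 29 + 21 + 77 + 96 + 4 + 59 = 339
n = 7
Mean = 339/7 = 48.4286

Mean = 48.4286


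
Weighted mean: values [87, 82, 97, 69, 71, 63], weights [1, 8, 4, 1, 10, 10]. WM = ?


Numerator = 87*1 + 82*8 + 97*4 + 69*1 + 71*10 + 63*10 = 2540
Denominator = 1 + 8 + 4 + 1 + 10 + 10 = 34
WM = 2540/34 = 74.7059

WM = 74.7059


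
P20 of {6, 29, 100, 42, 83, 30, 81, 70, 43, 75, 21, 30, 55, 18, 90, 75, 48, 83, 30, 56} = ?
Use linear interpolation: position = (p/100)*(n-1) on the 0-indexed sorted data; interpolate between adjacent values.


Sorted: 6, 18, 21, 29, 30, 30, 30, 42, 43, 48, 55, 56, 70, 75, 75, 81, 83, 83, 90, 100
n = 20
Index = 20/100 * 19 = 3.8000
Lower = data[3] = 29, Upper = data[4] = 30
P20 = 29 + 0.8000*(1) = 29.8000

P20 = 29.8000


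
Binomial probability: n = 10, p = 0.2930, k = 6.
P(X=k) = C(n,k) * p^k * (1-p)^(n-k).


C(10,6) = 210
p^6 = 0.000633
(1-p)^4 = 0.249849
P = 210 * 0.000633 * 0.249849 = 0.0332

P(X=6) = 0.0332


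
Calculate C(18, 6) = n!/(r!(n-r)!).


C(18,6) = 18!/(6! × 12!)
= 6402373705728000/(720 × 479001600)
= 18564

C(18,6) = 18564


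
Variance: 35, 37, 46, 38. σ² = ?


Mean = 39.0000
Squared deviations: 16.0000, 4.0000, 49.0000, 1.0000
Sum = 70.0000
Variance = 70.0000/4 = 17.5000

Variance = 17.5000


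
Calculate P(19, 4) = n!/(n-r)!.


P(19,4) = 19!/15!
= 121645100408832000/1307674368000
= 93024

P(19,4) = 93024


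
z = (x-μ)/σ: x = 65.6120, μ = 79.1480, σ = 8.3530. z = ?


z = (65.6120 - 79.1480)/8.3530
= -13.5360/8.3530
= -1.6205

z = -1.6205


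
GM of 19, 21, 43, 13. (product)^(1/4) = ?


Product = 19 × 21 × 43 × 13 = 223041
GM = 223041^(1/4) = 21.7318

GM = 21.7318


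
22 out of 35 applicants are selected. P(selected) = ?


P = 22/35 = 0.6286

P = 0.6286


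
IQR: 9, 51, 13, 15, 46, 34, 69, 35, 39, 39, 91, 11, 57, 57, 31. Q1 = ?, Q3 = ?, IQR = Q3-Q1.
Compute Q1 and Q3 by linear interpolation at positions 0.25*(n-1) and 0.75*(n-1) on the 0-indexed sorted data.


Sorted: 9, 11, 13, 15, 31, 34, 35, 39, 39, 46, 51, 57, 57, 69, 91
Q1 (25th %ile) = 23.0000
Q3 (75th %ile) = 54.0000
IQR = 54.0000 - 23.0000 = 31.0000

IQR = 31.0000


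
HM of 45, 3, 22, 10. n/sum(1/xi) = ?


Sum of reciprocals = 1/45 + 1/3 + 1/22 + 1/10 = 0.501010
HM = 4/0.501010 = 7.9839

HM = 7.9839


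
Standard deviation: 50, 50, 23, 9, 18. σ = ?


Mean = 30.0000
Variance = 286.8000
SD = sqrt(286.8000) = 16.9352

SD = 16.9352


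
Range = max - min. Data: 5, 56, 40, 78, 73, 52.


Max = 78, Min = 5
Range = 78 - 5 = 73

Range = 73


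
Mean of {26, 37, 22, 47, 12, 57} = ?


Sum = 26 + 37 + 22 + 47 + 12 + 57 = 201
n = 6
Mean = 201/6 = 33.5000

Mean = 33.5000


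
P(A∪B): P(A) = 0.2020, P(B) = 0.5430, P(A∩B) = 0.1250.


P(A∪B) = 0.2020 + 0.5430 - 0.1250
= 0.7450 - 0.1250
= 0.6200

P(A∪B) = 0.6200


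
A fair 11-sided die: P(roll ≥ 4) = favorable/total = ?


Favorable outcomes (roll ≥ 4): 8
Total outcomes = 11
P = 8/11 = 0.7273

P = 0.7273


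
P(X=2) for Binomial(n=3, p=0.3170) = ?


C(3,2) = 3
p^2 = 0.100489
(1-p)^1 = 0.683000
P = 3 * 0.100489 * 0.683000 = 0.2059

P(X=2) = 0.2059


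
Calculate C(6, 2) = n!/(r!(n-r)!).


C(6,2) = 6!/(2! × 4!)
= 720/(2 × 24)
= 15

C(6,2) = 15


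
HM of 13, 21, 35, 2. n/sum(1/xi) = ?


Sum of reciprocals = 1/13 + 1/21 + 1/35 + 1/2 = 0.653114
HM = 4/0.653114 = 6.1245

HM = 6.1245


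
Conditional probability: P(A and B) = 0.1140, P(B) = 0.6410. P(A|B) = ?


P(A|B) = 0.1140/0.6410 = 0.1778

P(A|B) = 0.1778


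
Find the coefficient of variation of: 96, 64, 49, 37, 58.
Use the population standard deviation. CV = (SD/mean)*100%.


Mean = 60.8000
SD = 19.8131
CV = (19.8131/60.8000)*100 = 32.5874%

CV = 32.5874%


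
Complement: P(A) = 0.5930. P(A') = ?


P(not A) = 1 - 0.5930 = 0.4070

P(not A) = 0.4070


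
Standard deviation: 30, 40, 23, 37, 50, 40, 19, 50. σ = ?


Mean = 36.1250
Variance = 114.8594
SD = sqrt(114.8594) = 10.7172

SD = 10.7172


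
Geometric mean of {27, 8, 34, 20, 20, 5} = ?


Product = 27 × 8 × 34 × 20 × 20 × 5 = 14688000
GM = 14688000^(1/6) = 15.6493

GM = 15.6493


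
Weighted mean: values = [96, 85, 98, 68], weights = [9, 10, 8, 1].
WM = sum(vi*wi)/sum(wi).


Numerator = 96*9 + 85*10 + 98*8 + 68*1 = 2566
Denominator = 9 + 10 + 8 + 1 = 28
WM = 2566/28 = 91.6429

WM = 91.6429


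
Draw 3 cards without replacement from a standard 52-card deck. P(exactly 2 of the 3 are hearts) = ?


Hypergeometric: P(X=2) = C(13,2)·C(39,1) / C(52,3)
= 78 × 39 / 22100
= 3042/22100 = 0.1376

P = 0.1376


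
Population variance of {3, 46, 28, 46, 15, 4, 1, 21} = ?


Mean = 20.5000
Squared deviations: 306.2500, 650.2500, 56.2500, 650.2500, 30.2500, 272.2500, 380.2500, 0.2500
Sum = 2346.0000
Variance = 2346.0000/8 = 293.2500

Variance = 293.2500


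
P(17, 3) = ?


P(17,3) = 17!/14!
= 355687428096000/87178291200
= 4080

P(17,3) = 4080


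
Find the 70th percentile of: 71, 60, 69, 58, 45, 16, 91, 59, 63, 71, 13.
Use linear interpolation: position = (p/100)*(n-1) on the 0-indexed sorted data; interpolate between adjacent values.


Sorted: 13, 16, 45, 58, 59, 60, 63, 69, 71, 71, 91
n = 11
Index = 70/100 * 10 = 7.0000
Lower = data[7] = 69, Upper = data[8] = 71
P70 = 69 + 0*(2) = 69.0000

P70 = 69.0000


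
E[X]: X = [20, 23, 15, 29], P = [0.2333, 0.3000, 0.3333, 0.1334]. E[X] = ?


E[X] = 20*0.2333 + 23*0.3000 + 15*0.3333 + 29*0.1334
= 4.6660 + 6.9000 + 4.9995 + 3.8686
= 20.4341

E[X] = 20.4341


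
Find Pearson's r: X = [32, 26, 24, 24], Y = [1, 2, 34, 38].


Mean X = 26.5000, Mean Y = 18.7500
SD X = 3.278719, SD Y = 17.311485
Cov = -43.875000
r = -43.875000/(3.278719*17.311485) = -0.7730

r = -0.7730


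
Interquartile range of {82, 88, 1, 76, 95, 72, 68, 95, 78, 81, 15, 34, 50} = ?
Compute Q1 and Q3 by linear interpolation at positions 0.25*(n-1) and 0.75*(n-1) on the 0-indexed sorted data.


Sorted: 1, 15, 34, 50, 68, 72, 76, 78, 81, 82, 88, 95, 95
Q1 (25th %ile) = 50.0000
Q3 (75th %ile) = 82.0000
IQR = 82.0000 - 50.0000 = 32.0000

IQR = 32.0000


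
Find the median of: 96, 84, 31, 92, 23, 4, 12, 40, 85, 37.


Sorted: 4, 12, 23, 31, 37, 40, 84, 85, 92, 96
n = 10 (even)
Middle values: 37 and 40
Median = (37+40)/2 = 38.5000

Median = 38.5000


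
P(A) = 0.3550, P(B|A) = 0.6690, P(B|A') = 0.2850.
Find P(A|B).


P(B) = P(B|A)*P(A) + P(B|A')*P(A')
= 0.6690*0.3550 + 0.2850*0.6450
= 0.237495 + 0.183825 = 0.421320
P(A|B) = 0.237495/0.421320 = 0.5637

P(A|B) = 0.5637


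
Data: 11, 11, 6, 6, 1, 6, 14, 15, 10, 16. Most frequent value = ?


Frequencies: 1:1, 6:3, 10:1, 11:2, 14:1, 15:1, 16:1
Max frequency = 3
Mode = 6

Mode = 6


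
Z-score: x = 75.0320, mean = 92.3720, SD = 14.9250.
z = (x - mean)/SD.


z = (75.0320 - 92.3720)/14.9250
= -17.3400/14.9250
= -1.1618

z = -1.1618


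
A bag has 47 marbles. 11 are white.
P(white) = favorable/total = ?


P = 11/47 = 0.2340

P = 0.2340


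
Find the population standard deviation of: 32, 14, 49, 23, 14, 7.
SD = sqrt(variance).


Mean = 23.1667
Variance = 195.8056
SD = sqrt(195.8056) = 13.9931

SD = 13.9931


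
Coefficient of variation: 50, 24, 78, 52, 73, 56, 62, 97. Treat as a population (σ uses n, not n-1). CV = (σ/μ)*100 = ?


Mean = 61.5000
SD = 20.3838
CV = (20.3838/61.5000)*100 = 33.1444%

CV = 33.1444%


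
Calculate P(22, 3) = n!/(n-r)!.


P(22,3) = 22!/19!
= 1124000727777607680000/121645100408832000
= 9240

P(22,3) = 9240


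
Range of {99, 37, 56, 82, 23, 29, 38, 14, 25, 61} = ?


Max = 99, Min = 14
Range = 99 - 14 = 85

Range = 85


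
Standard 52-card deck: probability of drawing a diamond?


13 diamonds in 52 cards
P = 13/52 = 0.2500

P = 0.2500


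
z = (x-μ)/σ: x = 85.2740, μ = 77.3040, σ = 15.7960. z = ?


z = (85.2740 - 77.3040)/15.7960
= 7.9700/15.7960
= 0.5046

z = 0.5046


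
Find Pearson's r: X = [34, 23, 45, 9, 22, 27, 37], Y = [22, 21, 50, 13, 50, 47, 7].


Mean X = 28.1429, Mean Y = 30.0000
SD X = 10.881552, SD Y = 17.121415
Cov = 45.142857
r = 45.142857/(10.881552*17.121415) = 0.2423

r = 0.2423


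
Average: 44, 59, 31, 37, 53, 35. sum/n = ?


Sum = 44 + 59 + 31 + 37 + 53 + 35 = 259
n = 6
Mean = 259/6 = 43.1667

Mean = 43.1667


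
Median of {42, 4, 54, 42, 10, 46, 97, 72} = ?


Sorted: 4, 10, 42, 42, 46, 54, 72, 97
n = 8 (even)
Middle values: 42 and 46
Median = (42+46)/2 = 44.0000

Median = 44.0000


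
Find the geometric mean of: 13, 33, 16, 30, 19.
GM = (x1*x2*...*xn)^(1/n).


Product = 13 × 33 × 16 × 30 × 19 = 3912480
GM = 3912480^(1/5) = 20.8205

GM = 20.8205


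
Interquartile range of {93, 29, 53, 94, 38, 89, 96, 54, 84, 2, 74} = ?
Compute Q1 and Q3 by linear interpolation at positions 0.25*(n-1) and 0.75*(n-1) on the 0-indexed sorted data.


Sorted: 2, 29, 38, 53, 54, 74, 84, 89, 93, 94, 96
Q1 (25th %ile) = 45.5000
Q3 (75th %ile) = 91.0000
IQR = 91.0000 - 45.5000 = 45.5000

IQR = 45.5000


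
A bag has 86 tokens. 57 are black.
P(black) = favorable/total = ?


P = 57/86 = 0.6628

P = 0.6628


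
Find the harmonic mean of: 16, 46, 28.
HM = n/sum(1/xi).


Sum of reciprocals = 1/16 + 1/46 + 1/28 = 0.119953
HM = 3/0.119953 = 25.0097

HM = 25.0097


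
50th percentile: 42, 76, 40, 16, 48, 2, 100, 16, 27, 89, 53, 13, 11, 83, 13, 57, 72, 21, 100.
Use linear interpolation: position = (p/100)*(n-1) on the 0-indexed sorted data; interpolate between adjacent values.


Sorted: 2, 11, 13, 13, 16, 16, 21, 27, 40, 42, 48, 53, 57, 72, 76, 83, 89, 100, 100
n = 19
Index = 50/100 * 18 = 9.0000
Lower = data[9] = 42, Upper = data[10] = 48
P50 = 42 + 0*(6) = 42.0000

P50 = 42.0000


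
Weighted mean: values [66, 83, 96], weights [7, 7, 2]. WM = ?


Numerator = 66*7 + 83*7 + 96*2 = 1235
Denominator = 7 + 7 + 2 = 16
WM = 1235/16 = 77.1875

WM = 77.1875


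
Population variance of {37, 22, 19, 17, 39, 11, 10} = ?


Mean = 22.1429
Squared deviations: 220.7347, 0.0204, 9.8776, 26.4490, 284.1633, 124.1633, 147.4490
Sum = 812.8571
Variance = 812.8571/7 = 116.1224

Variance = 116.1224


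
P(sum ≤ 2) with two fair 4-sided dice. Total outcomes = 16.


Total outcomes = 4×4 = 16
Favorable (sum ≤ 2): 1
P = 1/16 = 0.0625

P = 0.0625


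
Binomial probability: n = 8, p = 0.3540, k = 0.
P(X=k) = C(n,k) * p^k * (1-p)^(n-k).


C(8,0) = 1
p^0 = 1.000000
(1-p)^8 = 0.030329
P = 1 * 1.000000 * 0.030329 = 0.0303

P(X=0) = 0.0303


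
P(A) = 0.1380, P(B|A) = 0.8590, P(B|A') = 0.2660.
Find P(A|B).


P(B) = P(B|A)*P(A) + P(B|A')*P(A')
= 0.8590*0.1380 + 0.2660*0.8620
= 0.118542 + 0.229292 = 0.347834
P(A|B) = 0.118542/0.347834 = 0.3408

P(A|B) = 0.3408


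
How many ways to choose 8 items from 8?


C(8,8) = 8!/(8! × 0!)
= 40320/(40320 × 1)
= 1

C(8,8) = 1


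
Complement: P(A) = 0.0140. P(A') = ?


P(not A) = 1 - 0.0140 = 0.9860

P(not A) = 0.9860


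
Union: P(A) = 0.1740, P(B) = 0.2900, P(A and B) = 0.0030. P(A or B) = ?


P(A∪B) = 0.1740 + 0.2900 - 0.0030
= 0.4640 - 0.0030
= 0.4610

P(A∪B) = 0.4610


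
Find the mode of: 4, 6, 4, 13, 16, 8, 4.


Frequencies: 4:3, 6:1, 8:1, 13:1, 16:1
Max frequency = 3
Mode = 4

Mode = 4


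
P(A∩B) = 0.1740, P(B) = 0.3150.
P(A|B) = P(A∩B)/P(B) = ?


P(A|B) = 0.1740/0.3150 = 0.5524

P(A|B) = 0.5524


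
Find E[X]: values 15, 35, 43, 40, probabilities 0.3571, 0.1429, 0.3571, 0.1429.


E[X] = 15*0.3571 + 35*0.1429 + 43*0.3571 + 40*0.1429
= 5.3565 + 5.0015 + 15.3553 + 5.7160
= 31.4293

E[X] = 31.4293


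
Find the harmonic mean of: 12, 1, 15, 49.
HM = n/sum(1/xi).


Sum of reciprocals = 1/12 + 1/1 + 1/15 + 1/49 = 1.170408
HM = 4/1.170408 = 3.4176

HM = 3.4176


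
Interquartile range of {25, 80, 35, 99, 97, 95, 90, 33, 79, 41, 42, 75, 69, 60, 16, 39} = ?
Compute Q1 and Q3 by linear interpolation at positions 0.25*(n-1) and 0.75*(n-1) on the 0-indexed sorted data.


Sorted: 16, 25, 33, 35, 39, 41, 42, 60, 69, 75, 79, 80, 90, 95, 97, 99
Q1 (25th %ile) = 38.0000
Q3 (75th %ile) = 82.5000
IQR = 82.5000 - 38.0000 = 44.5000

IQR = 44.5000


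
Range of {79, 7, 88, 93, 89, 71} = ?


Max = 93, Min = 7
Range = 93 - 7 = 86

Range = 86


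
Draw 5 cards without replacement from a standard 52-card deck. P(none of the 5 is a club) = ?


P(no clubs) = (39/52) × (38/51) × (37/50) × (36/49) × (35/48)
= 0.2215

P = 0.2215


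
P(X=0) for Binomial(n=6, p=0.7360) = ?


C(6,0) = 1
p^0 = 1.000000
(1-p)^6 = 0.000339
P = 1 * 1.000000 * 0.000339 = 0.0003

P(X=0) = 0.0003


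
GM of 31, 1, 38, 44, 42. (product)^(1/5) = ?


Product = 31 × 1 × 38 × 44 × 42 = 2176944
GM = 2176944^(1/5) = 18.5169

GM = 18.5169


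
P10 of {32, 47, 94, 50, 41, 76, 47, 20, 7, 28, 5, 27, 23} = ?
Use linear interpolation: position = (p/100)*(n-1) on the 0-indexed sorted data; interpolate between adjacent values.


Sorted: 5, 7, 20, 23, 27, 28, 32, 41, 47, 47, 50, 76, 94
n = 13
Index = 10/100 * 12 = 1.2000
Lower = data[1] = 7, Upper = data[2] = 20
P10 = 7 + 0.2000*(13) = 9.6000

P10 = 9.6000


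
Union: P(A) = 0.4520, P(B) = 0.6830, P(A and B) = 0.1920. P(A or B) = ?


P(A∪B) = 0.4520 + 0.6830 - 0.1920
= 1.1350 - 0.1920
= 0.9430

P(A∪B) = 0.9430


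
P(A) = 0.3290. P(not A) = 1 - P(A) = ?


P(not A) = 1 - 0.3290 = 0.6710

P(not A) = 0.6710


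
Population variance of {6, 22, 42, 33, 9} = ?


Mean = 22.4000
Squared deviations: 268.9600, 0.1600, 384.1600, 112.3600, 179.5600
Sum = 945.2000
Variance = 945.2000/5 = 189.0400

Variance = 189.0400


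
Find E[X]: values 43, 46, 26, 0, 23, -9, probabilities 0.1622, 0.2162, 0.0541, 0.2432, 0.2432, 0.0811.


E[X] = 43*0.1622 + 46*0.2162 + 26*0.0541 + 0*0.2432 + 23*0.2432 - 9*0.0811
= 6.9746 + 9.9452 + 1.4066 + 0 + 5.5936 - 0.7299
= 23.1901

E[X] = 23.1901


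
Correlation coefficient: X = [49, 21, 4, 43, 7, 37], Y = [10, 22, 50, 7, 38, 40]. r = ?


Mean X = 26.8333, Mean Y = 27.8333
SD X = 17.343747, SD Y = 15.962630
Cov = -213.694444
r = -213.694444/(17.343747*15.962630) = -0.7719

r = -0.7719


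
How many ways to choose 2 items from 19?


C(19,2) = 19!/(2! × 17!)
= 121645100408832000/(2 × 355687428096000)
= 171

C(19,2) = 171


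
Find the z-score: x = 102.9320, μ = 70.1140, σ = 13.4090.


z = (102.9320 - 70.1140)/13.4090
= 32.8180/13.4090
= 2.4475

z = 2.4475


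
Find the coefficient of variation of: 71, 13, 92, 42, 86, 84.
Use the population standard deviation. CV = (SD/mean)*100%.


Mean = 64.6667
SD = 28.2823
CV = (28.2823/64.6667)*100 = 43.7355%

CV = 43.7355%


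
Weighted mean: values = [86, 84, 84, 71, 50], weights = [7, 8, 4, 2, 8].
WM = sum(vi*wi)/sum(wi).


Numerator = 86*7 + 84*8 + 84*4 + 71*2 + 50*8 = 2152
Denominator = 7 + 8 + 4 + 2 + 8 = 29
WM = 2152/29 = 74.2069

WM = 74.2069


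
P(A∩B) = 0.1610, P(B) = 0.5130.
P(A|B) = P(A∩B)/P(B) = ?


P(A|B) = 0.1610/0.5130 = 0.3138

P(A|B) = 0.3138


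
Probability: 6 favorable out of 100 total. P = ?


P = 6/100 = 0.0600

P = 0.0600


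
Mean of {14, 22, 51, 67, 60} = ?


Sum = 14 + 22 + 51 + 67 + 60 = 214
n = 5
Mean = 214/5 = 42.8000

Mean = 42.8000


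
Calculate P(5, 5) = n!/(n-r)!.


P(5,5) = 5!/0!
= 120/1
= 120

P(5,5) = 120


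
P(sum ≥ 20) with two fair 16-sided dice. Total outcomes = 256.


Total outcomes = 16×16 = 256
Favorable (sum ≥ 20): 91
P = 91/256 = 0.3555

P = 0.3555


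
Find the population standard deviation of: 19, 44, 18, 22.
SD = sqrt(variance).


Mean = 25.7500
Variance = 113.1875
SD = sqrt(113.1875) = 10.6390

SD = 10.6390


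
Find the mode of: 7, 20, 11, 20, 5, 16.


Frequencies: 5:1, 7:1, 11:1, 16:1, 20:2
Max frequency = 2
Mode = 20

Mode = 20


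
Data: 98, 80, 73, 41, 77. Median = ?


Sorted: 41, 73, 77, 80, 98
n = 5 (odd)
Middle value = 77

Median = 77


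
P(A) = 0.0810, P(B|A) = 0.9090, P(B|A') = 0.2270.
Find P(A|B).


P(B) = P(B|A)*P(A) + P(B|A')*P(A')
= 0.9090*0.0810 + 0.2270*0.9190
= 0.073629 + 0.208613 = 0.282242
P(A|B) = 0.073629/0.282242 = 0.2609

P(A|B) = 0.2609


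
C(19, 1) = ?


C(19,1) = 19!/(1! × 18!)
= 121645100408832000/(1 × 6402373705728000)
= 19

C(19,1) = 19


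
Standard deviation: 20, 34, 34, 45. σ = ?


Mean = 33.2500
Variance = 78.6875
SD = sqrt(78.6875) = 8.8706

SD = 8.8706


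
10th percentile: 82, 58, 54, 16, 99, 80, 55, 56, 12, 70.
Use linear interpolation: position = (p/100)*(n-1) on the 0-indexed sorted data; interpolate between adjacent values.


Sorted: 12, 16, 54, 55, 56, 58, 70, 80, 82, 99
n = 10
Index = 10/100 * 9 = 0.9000
Lower = data[0] = 12, Upper = data[1] = 16
P10 = 12 + 0.9000*(4) = 15.6000

P10 = 15.6000


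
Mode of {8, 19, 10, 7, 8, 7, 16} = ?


Frequencies: 7:2, 8:2, 10:1, 16:1, 19:1
Max frequency = 2
Mode = 7, 8

Mode = 7, 8


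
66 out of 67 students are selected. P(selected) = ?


P = 66/67 = 0.9851

P = 0.9851


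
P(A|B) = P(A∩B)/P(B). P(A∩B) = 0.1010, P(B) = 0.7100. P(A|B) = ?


P(A|B) = 0.1010/0.7100 = 0.1423

P(A|B) = 0.1423


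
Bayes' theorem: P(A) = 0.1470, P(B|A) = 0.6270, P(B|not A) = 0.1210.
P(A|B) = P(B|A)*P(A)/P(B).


P(B) = P(B|A)*P(A) + P(B|A')*P(A')
= 0.6270*0.1470 + 0.1210*0.8530
= 0.092169 + 0.103213 = 0.195382
P(A|B) = 0.092169/0.195382 = 0.4717

P(A|B) = 0.4717


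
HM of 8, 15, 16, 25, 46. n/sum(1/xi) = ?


Sum of reciprocals = 1/8 + 1/15 + 1/16 + 1/25 + 1/46 = 0.315906
HM = 5/0.315906 = 15.8275

HM = 15.8275


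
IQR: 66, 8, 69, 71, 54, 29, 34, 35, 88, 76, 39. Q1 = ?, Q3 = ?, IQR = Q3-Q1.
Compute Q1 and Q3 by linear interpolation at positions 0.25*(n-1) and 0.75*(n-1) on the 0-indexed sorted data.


Sorted: 8, 29, 34, 35, 39, 54, 66, 69, 71, 76, 88
Q1 (25th %ile) = 34.5000
Q3 (75th %ile) = 70.0000
IQR = 70.0000 - 34.5000 = 35.5000

IQR = 35.5000


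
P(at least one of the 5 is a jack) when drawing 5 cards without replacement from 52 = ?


P(at least one) = 1 - P(none)
P(none) = (48/52) × (47/51) × (46/50) × (45/49) × (44/48) = 0.658842
P(at least one) = 1 - 0.658842 = 0.3412

P = 0.3412


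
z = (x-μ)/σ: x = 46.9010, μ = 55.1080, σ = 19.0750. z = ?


z = (46.9010 - 55.1080)/19.0750
= -8.2070/19.0750
= -0.4302

z = -0.4302


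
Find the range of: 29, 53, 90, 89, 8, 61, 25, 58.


Max = 90, Min = 8
Range = 90 - 8 = 82

Range = 82


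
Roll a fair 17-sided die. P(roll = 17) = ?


Favorable outcomes (roll = 17): 1
Total outcomes = 17
P = 1/17 = 0.0588

P = 0.0588


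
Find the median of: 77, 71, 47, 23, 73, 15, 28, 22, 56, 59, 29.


Sorted: 15, 22, 23, 28, 29, 47, 56, 59, 71, 73, 77
n = 11 (odd)
Middle value = 47

Median = 47


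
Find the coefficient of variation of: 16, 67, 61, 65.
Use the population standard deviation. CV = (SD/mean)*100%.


Mean = 52.2500
SD = 21.0401
CV = (21.0401/52.2500)*100 = 40.2682%

CV = 40.2682%


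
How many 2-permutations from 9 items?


P(9,2) = 9!/7!
= 362880/5040
= 72

P(9,2) = 72


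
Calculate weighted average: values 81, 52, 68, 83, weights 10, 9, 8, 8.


Numerator = 81*10 + 52*9 + 68*8 + 83*8 = 2486
Denominator = 10 + 9 + 8 + 8 = 35
WM = 2486/35 = 71.0286

WM = 71.0286


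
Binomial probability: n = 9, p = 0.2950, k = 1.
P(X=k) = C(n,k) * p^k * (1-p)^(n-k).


C(9,1) = 9
p^1 = 0.295000
(1-p)^8 = 0.061026
P = 9 * 0.295000 * 0.061026 = 0.1620

P(X=1) = 0.1620


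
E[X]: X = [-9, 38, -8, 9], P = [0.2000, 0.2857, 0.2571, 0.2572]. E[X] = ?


E[X] = -9*0.2000 + 38*0.2857 - 8*0.2571 + 9*0.2572
= -1.8000 + 10.8566 - 2.0568 + 2.3148
= 9.3146

E[X] = 9.3146


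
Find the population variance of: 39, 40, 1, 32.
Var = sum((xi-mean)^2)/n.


Mean = 28.0000
Squared deviations: 121.0000, 144.0000, 729.0000, 16.0000
Sum = 1010.0000
Variance = 1010.0000/4 = 252.5000

Variance = 252.5000


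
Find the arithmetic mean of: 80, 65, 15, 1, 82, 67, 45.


Sum = 80 + 65 + 15 + 1 + 82 + 67 + 45 = 355
n = 7
Mean = 355/7 = 50.7143

Mean = 50.7143


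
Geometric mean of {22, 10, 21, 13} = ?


Product = 22 × 10 × 21 × 13 = 60060
GM = 60060^(1/4) = 15.6548

GM = 15.6548


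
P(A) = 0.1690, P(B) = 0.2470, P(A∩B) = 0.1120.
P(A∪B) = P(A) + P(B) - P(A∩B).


P(A∪B) = 0.1690 + 0.2470 - 0.1120
= 0.4160 - 0.1120
= 0.3040

P(A∪B) = 0.3040


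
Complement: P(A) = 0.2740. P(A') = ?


P(not A) = 1 - 0.2740 = 0.7260

P(not A) = 0.7260


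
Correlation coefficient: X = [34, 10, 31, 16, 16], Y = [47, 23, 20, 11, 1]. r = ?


Mean X = 21.4000, Mean Y = 20.4000
SD X = 9.372300, SD Y = 15.357083
Cov = 91.440000
r = 91.440000/(9.372300*15.357083) = 0.6353

r = 0.6353


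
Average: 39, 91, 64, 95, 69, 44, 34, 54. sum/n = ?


Sum = 39 + 91 + 64 + 95 + 69 + 44 + 34 + 54 = 490
n = 8
Mean = 490/8 = 61.2500

Mean = 61.2500


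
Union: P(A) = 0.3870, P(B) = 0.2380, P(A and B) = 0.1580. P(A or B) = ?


P(A∪B) = 0.3870 + 0.2380 - 0.1580
= 0.6250 - 0.1580
= 0.4670

P(A∪B) = 0.4670


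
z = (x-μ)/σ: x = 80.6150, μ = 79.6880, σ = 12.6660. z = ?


z = (80.6150 - 79.6880)/12.6660
= 0.9270/12.6660
= 0.0732

z = 0.0732


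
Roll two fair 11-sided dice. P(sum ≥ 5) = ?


Total outcomes = 11×11 = 121
Favorable (sum ≥ 5): 115
P = 115/121 = 0.9504

P = 0.9504


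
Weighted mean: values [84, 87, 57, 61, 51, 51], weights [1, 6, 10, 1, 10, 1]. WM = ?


Numerator = 84*1 + 87*6 + 57*10 + 61*1 + 51*10 + 51*1 = 1798
Denominator = 1 + 6 + 10 + 1 + 10 + 1 = 29
WM = 1798/29 = 62.0000

WM = 62.0000
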